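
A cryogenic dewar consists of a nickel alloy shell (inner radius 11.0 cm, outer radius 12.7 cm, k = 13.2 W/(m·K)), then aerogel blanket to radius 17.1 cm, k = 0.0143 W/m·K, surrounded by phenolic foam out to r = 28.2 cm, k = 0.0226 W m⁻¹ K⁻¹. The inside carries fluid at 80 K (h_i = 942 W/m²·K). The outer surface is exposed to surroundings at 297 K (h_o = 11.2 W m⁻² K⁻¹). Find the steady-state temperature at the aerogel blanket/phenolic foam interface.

Series thermal resistances, inner to outer:
  R_conv,in = 1/(4πr²h) = 1/(4π·0.110²·942) = 0.006982 K/W
  R_nickel alloy = (1/0.110 − 1/0.127)/(4πk) = 1.217/(4π·13.2) = 0.007336 K/W
  R_aerogel blanket = (1/0.127 − 1/0.171)/(4πk) = 2.026/(4π·0.0143) = 11.27 K/W
  R_phenolic foam = (1/0.171 − 1/0.282)/(4πk) = 2.302/(4π·0.0226) = 8.105 K/W
  R_conv,out = 1/(4πr²h) = 1/(4π·0.282²·11.2) = 0.08935 K/W
ΣR = 0.006982 + 0.007336 + 11.27 + 8.105 + 0.08935 = 19.48 K/W
Q = ΔT/ΣR = (80 K − 297 K)/19.48 = -11.14 W
From the inner boundary to the aerogel blanket/phenolic foam interface, ΣR_partial = 11.28 K/W.
T_interface = T_in − Q·ΣR_partial = 80 K − (-11.14)(11.28) = 205.7 K

T = 205.7 K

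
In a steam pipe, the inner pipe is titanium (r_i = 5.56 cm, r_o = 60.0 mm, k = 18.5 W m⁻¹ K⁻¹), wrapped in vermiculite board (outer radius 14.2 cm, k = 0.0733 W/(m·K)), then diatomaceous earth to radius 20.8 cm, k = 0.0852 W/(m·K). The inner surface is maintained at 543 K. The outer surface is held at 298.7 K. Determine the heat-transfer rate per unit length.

Resistance network (inner→outer):
  R'_titanium = ln(0.0600/0.0556)/(2πk) = 0.07616/(2π·18.5) = 6.552×10^-4 m·K/W
  R'_vermiculite board = ln(0.142/0.0600)/(2πk) = 0.8615/(2π·0.0733) = 1.871 m·K/W
  R'_diatomaceous earth = ln(0.208/0.142)/(2πk) = 0.3817/(2π·0.0852) = 0.7130 m·K/W
ΣR = 6.552×10^-4 + 1.871 + 0.7130 = 2.585 m·K/W
Q' = ΔT/ΣR = (543 K − 298.7 K)/2.585 = 94.5 W/m

Q' = 94.5 W/m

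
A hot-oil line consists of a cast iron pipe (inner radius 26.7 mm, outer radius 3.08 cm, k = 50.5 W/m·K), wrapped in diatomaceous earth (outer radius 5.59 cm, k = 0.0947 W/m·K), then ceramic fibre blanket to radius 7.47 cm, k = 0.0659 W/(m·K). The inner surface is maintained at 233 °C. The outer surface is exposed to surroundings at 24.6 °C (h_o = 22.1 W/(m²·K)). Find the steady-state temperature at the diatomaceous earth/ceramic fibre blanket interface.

Series thermal resistances, inner to outer:
  R'_cast iron = ln(0.0308/0.0267)/(2πk) = 0.1429/(2π·50.5) = 4.502×10^-4 m·K/W
  R'_diatomaceous earth = ln(0.0559/0.0308)/(2πk) = 0.5960/(2π·0.0947) = 1.002 m·K/W
  R'_ceramic fibre blanket = ln(0.0747/0.0559)/(2πk) = 0.2899/(2π·0.0659) = 0.7002 m·K/W
  R'_conv,out = 1/(2πr h) = 1/(2π·0.0747·22.1) = 0.09641 m·K/W
ΣR = 4.502×10^-4 + 1.002 + 0.7002 + 0.09641 = 1.799 m·K/W
Q' = ΔT/ΣR = (233 °C − 24.6 °C)/1.799 = 115.8 W/m
From the inner boundary to the diatomaceous earth/ceramic fibre blanket interface, ΣR_partial = 1.002 m·K/W.
T_interface = T_in − Q'·ΣR_partial = 233 °C − (115.8)(1.002) = 117 °C

T = 117 °C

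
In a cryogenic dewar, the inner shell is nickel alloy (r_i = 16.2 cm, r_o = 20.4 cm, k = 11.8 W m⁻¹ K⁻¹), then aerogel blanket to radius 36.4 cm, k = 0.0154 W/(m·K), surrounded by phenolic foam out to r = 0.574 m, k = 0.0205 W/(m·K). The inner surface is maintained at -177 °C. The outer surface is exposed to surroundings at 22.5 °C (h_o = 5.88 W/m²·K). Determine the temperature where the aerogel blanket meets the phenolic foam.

T = -29.6 °C

Treat each layer as a resistance in series:
  R_nickel alloy = (1/0.162 − 1/0.204)/(4πk) = 1.271/(4π·11.8) = 0.008571 K/W
  R_aerogel blanket = (1/0.204 − 1/0.364)/(4πk) = 2.155/(4π·0.0154) = 11.13 K/W
  R_phenolic foam = (1/0.364 − 1/0.574)/(4πk) = 1.005/(4π·0.0205) = 3.902 K/W
  R_conv,out = 1/(4πr²h) = 1/(4π·0.574²·5.88) = 0.04108 K/W
ΣR = 0.008571 + 11.13 + 3.902 + 0.04108 = 15.08 K/W
Q = ΔT/ΣR = (-177 °C − 22.5 °C)/15.08 = -13.23 W
From the inner boundary to the aerogel blanket/phenolic foam interface, ΣR_partial = 11.14 K/W.
T_interface = T_in − Q·ΣR_partial = -177 °C − (-13.23)(11.14) = -29.6 °C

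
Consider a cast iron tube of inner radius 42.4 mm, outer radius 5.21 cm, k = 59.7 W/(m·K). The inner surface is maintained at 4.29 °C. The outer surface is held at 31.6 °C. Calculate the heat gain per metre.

Q' = 49.7 kW/m

Q' = 2πk·ΔT/ln(r₂/r₁) = 2π × 59.7 × 27.31 / ln(0.0521/0.0424) = 49700 W/m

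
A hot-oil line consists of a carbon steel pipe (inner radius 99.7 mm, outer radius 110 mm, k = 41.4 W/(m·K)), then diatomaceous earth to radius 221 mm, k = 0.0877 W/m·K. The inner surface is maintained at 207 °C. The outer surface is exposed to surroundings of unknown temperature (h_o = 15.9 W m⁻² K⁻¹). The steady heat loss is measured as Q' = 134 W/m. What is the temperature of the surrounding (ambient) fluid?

T_out = 31.2 °C

Sum the resistances:
  R'_carbon steel = ln(0.110/0.0997)/(2πk) = 0.09831/(2π·41.4) = 3.780×10^-4 m·K/W
  R'_diatomaceous earth = ln(0.221/0.110)/(2πk) = 0.6977/(2π·0.0877) = 1.266 m·K/W
  R'_conv,out = 1/(2πr h) = 1/(2π·0.221·15.9) = 0.04529 m·K/W
ΣR = 1.312 m·K/W
ΔT = Q'·ΣR = 134 × 1.312 = 175.8 K
Heat flows outward, so T_out = T_in − ΔT = 207 − 175.8 = 31.2 °C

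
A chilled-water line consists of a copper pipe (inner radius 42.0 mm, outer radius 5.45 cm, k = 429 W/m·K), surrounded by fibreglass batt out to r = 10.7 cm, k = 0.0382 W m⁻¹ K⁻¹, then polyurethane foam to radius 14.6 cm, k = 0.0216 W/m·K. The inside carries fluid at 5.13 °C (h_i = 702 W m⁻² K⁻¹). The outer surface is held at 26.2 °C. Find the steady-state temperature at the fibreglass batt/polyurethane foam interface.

Resistance network (inner→outer):
  R'_conv,in = 1/(2πr h) = 1/(2π·0.0420·702) = 0.005398 m·K/W
  R'_copper = ln(0.0545/0.0420)/(2πk) = 0.2605/(2π·429) = 9.665×10^-5 m·K/W
  R'_fibreglass batt = ln(0.107/0.0545)/(2πk) = 0.6746/(2π·0.0382) = 2.811 m·K/W
  R'_polyurethane foam = ln(0.146/0.107)/(2πk) = 0.3108/(2π·0.0216) = 2.290 m·K/W
ΣR = 0.005398 + 9.665×10^-5 + 2.811 + 2.290 = 5.106 m·K/W
Q' = ΔT/ΣR = (5.13 °C − 26.2 °C)/5.106 = -4.127 W/m
From the inner boundary to the fibreglass batt/polyurethane foam interface, ΣR_partial = 2.816 m·K/W.
T_interface = T_in − Q'·ΣR_partial = 5.13 °C − (-4.127)(2.816) = 16.8 °C

T = 16.8 °C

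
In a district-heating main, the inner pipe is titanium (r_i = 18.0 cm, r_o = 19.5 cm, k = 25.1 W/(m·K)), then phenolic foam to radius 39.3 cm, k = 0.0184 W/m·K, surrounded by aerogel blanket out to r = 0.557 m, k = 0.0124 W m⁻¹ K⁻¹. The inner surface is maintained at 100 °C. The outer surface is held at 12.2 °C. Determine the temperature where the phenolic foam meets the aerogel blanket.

T = 49.5 °C

Series thermal resistances, inner to outer:
  R'_titanium = ln(0.195/0.180)/(2πk) = 0.08004/(2π·25.1) = 5.075×10^-4 m·K/W
  R'_phenolic foam = ln(0.393/0.195)/(2πk) = 0.7008/(2π·0.0184) = 6.062 m·K/W
  R'_aerogel blanket = ln(0.557/0.393)/(2πk) = 0.3488/(2π·0.0124) = 4.476 m·K/W
ΣR = 5.075×10^-4 + 6.062 + 4.476 = 10.54 m·K/W
Q' = ΔT/ΣR = (100 °C − 12.2 °C)/10.54 = 8.330 W/m
From the inner boundary to the phenolic foam/aerogel blanket interface, ΣR_partial = 6.063 m·K/W.
T_interface = T_in − Q'·ΣR_partial = 100 °C − (8.330)(6.063) = 49.5 °C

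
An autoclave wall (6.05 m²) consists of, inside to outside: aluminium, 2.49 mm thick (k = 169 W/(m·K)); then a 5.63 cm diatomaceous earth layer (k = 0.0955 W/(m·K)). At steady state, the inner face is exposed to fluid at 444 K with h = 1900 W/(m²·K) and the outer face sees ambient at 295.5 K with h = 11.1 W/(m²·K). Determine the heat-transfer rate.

Treat each layer as a resistance in series:
  R_conv,in = 1/(hA) = 1/(1900·6.05) = 8.699×10^-5 K/W
  R_aluminium = L/(kA) = 0.00249/(169·6.05) = 2.435×10^-6 K/W
  R_diatomaceous earth = L/(kA) = 0.0563/(0.0955·6.05) = 0.09744 K/W
  R_conv,out = 1/(hA) = 1/(11.1·6.05) = 0.01489 K/W
ΣR = 8.699×10^-5 + 2.435×10^-6 + 0.09744 + 0.01489 = 0.1124 K/W
Q = ΔT/ΣR = (444 K − 295.5 K)/0.1124 = 1320 W

Q = 1320 W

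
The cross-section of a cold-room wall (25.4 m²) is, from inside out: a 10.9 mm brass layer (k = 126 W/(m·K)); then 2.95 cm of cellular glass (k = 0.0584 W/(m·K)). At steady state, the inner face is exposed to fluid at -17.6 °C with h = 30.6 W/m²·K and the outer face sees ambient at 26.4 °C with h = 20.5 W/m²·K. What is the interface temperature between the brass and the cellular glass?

Treat each layer as a resistance in series:
  R_conv,in = 1/(hA) = 1/(30.6·25.4) = 0.001287 K/W
  R_brass = L/(kA) = 0.0109/(126·25.4) = 3.406×10^-6 K/W
  R_cellular glass = L/(kA) = 0.0295/(0.0584·25.4) = 0.01989 K/W
  R_conv,out = 1/(hA) = 1/(20.5·25.4) = 0.001920 K/W
ΣR = 0.001287 + 3.406×10^-6 + 0.01989 + 0.001920 = 0.02310 K/W
Q = ΔT/ΣR = (-17.6 °C − 26.4 °C)/0.02310 = -1905 W
From the inner boundary to the brass/cellular glass interface, ΣR_partial = 0.001290 K/W.
T_interface = T_in − Q·ΣR_partial = -17.6 °C − (-1905)(0.001290) = -15.1 °C

T = -15.1 °C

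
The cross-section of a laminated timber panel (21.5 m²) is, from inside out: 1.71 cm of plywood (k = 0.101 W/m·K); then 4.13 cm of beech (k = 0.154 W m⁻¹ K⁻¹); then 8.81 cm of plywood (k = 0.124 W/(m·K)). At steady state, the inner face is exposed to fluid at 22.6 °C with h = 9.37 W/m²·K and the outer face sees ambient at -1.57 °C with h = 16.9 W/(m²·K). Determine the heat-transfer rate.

Treat each layer as a resistance in series:
  R_conv,in = 1/(hA) = 1/(9.37·21.5) = 0.004964 K/W
  R_plywood = L/(kA) = 0.0171/(0.101·21.5) = 0.007875 K/W
  R_beech = L/(kA) = 0.0413/(0.154·21.5) = 0.01247 K/W
  R_plywood = L/(kA) = 0.0881/(0.124·21.5) = 0.03305 K/W
  R_conv,out = 1/(hA) = 1/(16.9·21.5) = 0.002752 K/W
ΣR = 0.004964 + 0.007875 + 0.01247 + 0.03305 + 0.002752 = 0.06111 K/W
Q = ΔT/ΣR = (22.6 °C − -1.57 °C)/0.06111 = 396 W

Q = 396 W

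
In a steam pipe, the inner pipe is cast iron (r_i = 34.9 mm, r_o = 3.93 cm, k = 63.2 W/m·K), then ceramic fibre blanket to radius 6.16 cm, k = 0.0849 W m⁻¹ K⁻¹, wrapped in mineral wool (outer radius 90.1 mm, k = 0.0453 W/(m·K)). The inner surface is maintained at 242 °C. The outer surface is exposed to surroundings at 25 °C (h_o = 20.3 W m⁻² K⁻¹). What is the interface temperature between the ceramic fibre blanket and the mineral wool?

T = 161 °C

Treat each layer as a resistance in series:
  R'_cast iron = ln(0.0393/0.0349)/(2πk) = 0.1187/(2π·63.2) = 2.990×10^-4 m·K/W
  R'_ceramic fibre blanket = ln(0.0616/0.0393)/(2πk) = 0.4494/(2π·0.0849) = 0.8425 m·K/W
  R'_mineral wool = ln(0.0901/0.0616)/(2πk) = 0.3803/(2π·0.0453) = 1.336 m·K/W
  R'_conv,out = 1/(2πr h) = 1/(2π·0.0901·20.3) = 0.08702 m·K/W
ΣR = 2.990×10^-4 + 0.8425 + 1.336 + 0.08702 = 2.266 m·K/W
Q' = ΔT/ΣR = (242 °C − 25 °C)/2.266 = 95.76 W/m
From the inner boundary to the ceramic fibre blanket/mineral wool interface, ΣR_partial = 0.8428 m·K/W.
T_interface = T_in − Q'·ΣR_partial = 242 °C − (95.76)(0.8428) = 161 °C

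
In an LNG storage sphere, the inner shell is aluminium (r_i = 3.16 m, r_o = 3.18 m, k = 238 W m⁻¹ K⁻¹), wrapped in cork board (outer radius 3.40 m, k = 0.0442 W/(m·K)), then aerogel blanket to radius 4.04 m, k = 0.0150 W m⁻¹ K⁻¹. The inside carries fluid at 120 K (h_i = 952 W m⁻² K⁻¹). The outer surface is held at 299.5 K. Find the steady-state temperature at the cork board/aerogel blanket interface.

T = 143 K

Treat each layer as a resistance in series:
  R_conv,in = 1/(4πr²h) = 1/(4π·3.16²·952) = 8.371×10^-6 K/W
  R_aluminium = (1/3.16 − 1/3.18)/(4πk) = 0.001990/(4π·238) = 6.655×10^-7 K/W
  R_cork board = (1/3.18 − 1/3.40)/(4πk) = 0.02035/(4π·0.0442) = 0.03663 K/W
  R_aerogel blanket = (1/3.40 − 1/4.04)/(4πk) = 0.04659/(4π·0.0150) = 0.2472 K/W
ΣR = 8.371×10^-6 + 6.655×10^-7 + 0.03663 + 0.2472 = 0.2838 K/W
Q = ΔT/ΣR = (120 K − 299.5 K)/0.2838 = -632.5 W
From the inner boundary to the cork board/aerogel blanket interface, ΣR_partial = 0.03664 K/W.
T_interface = T_in − Q·ΣR_partial = 120 K − (-632.5)(0.03664) = 143 K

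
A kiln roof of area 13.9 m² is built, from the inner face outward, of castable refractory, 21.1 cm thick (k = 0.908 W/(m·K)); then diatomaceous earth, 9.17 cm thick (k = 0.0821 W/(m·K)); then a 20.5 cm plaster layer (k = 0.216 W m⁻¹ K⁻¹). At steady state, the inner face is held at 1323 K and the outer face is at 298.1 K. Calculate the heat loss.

Q = 6.20 kW

Series thermal resistances, inner to outer:
  R_castable refractory = L/(kA) = 0.211/(0.908·13.9) = 0.01672 K/W
  R_diatomaceous earth = L/(kA) = 0.0917/(0.0821·13.9) = 0.08035 K/W
  R_plaster = L/(kA) = 0.205/(0.216·13.9) = 0.06828 K/W
ΣR = 0.01672 + 0.08035 + 0.06828 = 0.1653 K/W
Q = ΔT/ΣR = (1323 K − 298.1 K)/0.1653 = 6200 W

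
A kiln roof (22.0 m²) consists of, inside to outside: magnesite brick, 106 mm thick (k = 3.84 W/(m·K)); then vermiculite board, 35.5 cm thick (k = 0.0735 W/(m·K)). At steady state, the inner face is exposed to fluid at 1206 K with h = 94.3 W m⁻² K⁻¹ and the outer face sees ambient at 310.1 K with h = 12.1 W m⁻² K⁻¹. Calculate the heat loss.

Resistance network (inner→outer):
  R_conv,in = 1/(hA) = 1/(94.3·22.0) = 4.820×10^-4 K/W
  R_magnesite brick = L/(kA) = 0.106/(3.84·22.0) = 0.001255 K/W
  R_vermiculite board = L/(kA) = 0.355/(0.0735·22.0) = 0.2195 K/W
  R_conv,out = 1/(hA) = 1/(12.1·22.0) = 0.003757 K/W
ΣR = 4.820×10^-4 + 0.001255 + 0.2195 + 0.003757 = 0.2250 K/W
Q = ΔT/ΣR = (1206 K − 310.1 K)/0.2250 = 3980 W

Q = 3980 W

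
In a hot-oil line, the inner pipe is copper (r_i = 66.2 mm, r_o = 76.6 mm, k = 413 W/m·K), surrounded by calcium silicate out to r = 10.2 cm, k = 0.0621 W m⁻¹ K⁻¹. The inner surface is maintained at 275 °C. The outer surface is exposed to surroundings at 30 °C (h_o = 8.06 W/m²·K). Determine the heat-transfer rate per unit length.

Q' = 264 W/m

Treat each layer as a resistance in series:
  R'_copper = ln(0.0766/0.0662)/(2πk) = 0.1459/(2π·413) = 5.623×10^-5 m·K/W
  R'_calcium silicate = ln(0.102/0.0766)/(2πk) = 0.2864/(2π·0.0621) = 0.7339 m·K/W
  R'_conv,out = 1/(2πr h) = 1/(2π·0.102·8.06) = 0.1936 m·K/W
ΣR = 5.623×10^-5 + 0.7339 + 0.1936 = 0.9276 m·K/W
Q' = ΔT/ΣR = (275 °C − 30 °C)/0.9276 = 264 W/m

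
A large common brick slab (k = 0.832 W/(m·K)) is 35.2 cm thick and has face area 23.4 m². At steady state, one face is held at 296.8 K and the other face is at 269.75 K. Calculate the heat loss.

Q = kA·ΔT/L = 0.832 × 23.4 × |296.8 K − 269.75 K| / 0.352 = 1500 W

Q = 1500 W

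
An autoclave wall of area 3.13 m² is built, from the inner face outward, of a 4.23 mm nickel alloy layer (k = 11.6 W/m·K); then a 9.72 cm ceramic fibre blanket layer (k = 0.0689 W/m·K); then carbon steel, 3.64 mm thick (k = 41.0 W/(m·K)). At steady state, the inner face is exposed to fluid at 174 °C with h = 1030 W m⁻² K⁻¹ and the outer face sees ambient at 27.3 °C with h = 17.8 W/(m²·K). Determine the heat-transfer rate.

Treat each layer as a resistance in series:
  R_conv,in = 1/(hA) = 1/(1030·3.13) = 3.102×10^-4 K/W
  R_nickel alloy = L/(kA) = 0.00423/(11.6·3.13) = 1.165×10^-4 K/W
  R_ceramic fibre blanket = L/(kA) = 0.0972/(0.0689·3.13) = 0.4507 K/W
  R_carbon steel = L/(kA) = 0.00364/(41.0·3.13) = 2.836×10^-5 K/W
  R_conv,out = 1/(hA) = 1/(17.8·3.13) = 0.01795 K/W
ΣR = 3.102×10^-4 + 1.165×10^-4 + 0.4507 + 2.836×10^-5 + 0.01795 = 0.4691 K/W
Q = ΔT/ΣR = (174 °C − 27.3 °C)/0.4691 = 313 W

Q = 313 W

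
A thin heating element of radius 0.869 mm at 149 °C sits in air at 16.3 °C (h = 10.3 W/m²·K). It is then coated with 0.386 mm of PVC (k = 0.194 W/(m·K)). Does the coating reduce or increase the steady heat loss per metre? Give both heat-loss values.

increases: 7.46 → 10.5 W/m

Critical radius for a cylinder: r_cr = k/h = 0.0188 m = 1.88 cm.
Outer radius after coating: r₂ = 8.69×10^-4 + 3.86×10^-4 = 0.001255 m.
Since r₁ < r_cr and r₂ ≤ r_cr, the coating moves toward the maximum at r_cr — heat loss rises.
Bare: R = 1/(2πr₁h) = 17.78 m·K/W; Q = 132.7/17.78 = 7.46 W/m.
Coated: R = R_cond + R_conv = 12.61 m·K/W; Q = 132.7/12.61 = 10.5 W/m.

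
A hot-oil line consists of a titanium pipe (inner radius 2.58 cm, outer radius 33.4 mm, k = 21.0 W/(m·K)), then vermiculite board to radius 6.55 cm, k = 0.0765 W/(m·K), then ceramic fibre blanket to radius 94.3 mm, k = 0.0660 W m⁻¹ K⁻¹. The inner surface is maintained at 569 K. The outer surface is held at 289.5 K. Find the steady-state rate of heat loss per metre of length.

Q' = 122 W/m

Series thermal resistances, inner to outer:
  R'_titanium = ln(0.0334/0.0258)/(2πk) = 0.2582/(2π·21.0) = 0.001957 m·K/W
  R'_vermiculite board = ln(0.0655/0.0334)/(2πk) = 0.6735/(2π·0.0765) = 1.401 m·K/W
  R'_ceramic fibre blanket = ln(0.0943/0.0655)/(2πk) = 0.3644/(2π·0.0660) = 0.8788 m·K/W
ΣR = 0.001957 + 1.401 + 0.8788 = 2.282 m·K/W
Q' = ΔT/ΣR = (569 K − 289.5 K)/2.282 = 122 W/m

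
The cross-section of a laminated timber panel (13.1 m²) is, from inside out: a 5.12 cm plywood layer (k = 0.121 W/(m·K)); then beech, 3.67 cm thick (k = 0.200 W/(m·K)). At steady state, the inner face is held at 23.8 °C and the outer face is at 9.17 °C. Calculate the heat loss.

Treat each layer as a resistance in series:
  R_plywood = L/(kA) = 0.0512/(0.121·13.1) = 0.03230 K/W
  R_beech = L/(kA) = 0.0367/(0.200·13.1) = 0.01401 K/W
ΣR = 0.03230 + 0.01401 = 0.04631 K/W
Q = ΔT/ΣR = (23.8 °C − 9.17 °C)/0.04631 = 316 W

Q = 316 W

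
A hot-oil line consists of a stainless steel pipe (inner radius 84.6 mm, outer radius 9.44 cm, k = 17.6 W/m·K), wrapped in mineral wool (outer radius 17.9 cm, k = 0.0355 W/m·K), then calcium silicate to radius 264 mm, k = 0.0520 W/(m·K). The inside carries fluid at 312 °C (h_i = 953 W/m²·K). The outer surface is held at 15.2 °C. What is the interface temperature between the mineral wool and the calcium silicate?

T = 102 °C

Treat each layer as a resistance in series:
  R'_conv,in = 1/(2πr h) = 1/(2π·0.0846·953) = 0.001974 m·K/W
  R'_stainless steel = ln(0.0944/0.0846)/(2πk) = 0.1096/(2π·17.6) = 9.912×10^-4 m·K/W
  R'_mineral wool = ln(0.179/0.0944)/(2πk) = 0.6398/(2π·0.0355) = 2.869 m·K/W
  R'_calcium silicate = ln(0.264/0.179)/(2πk) = 0.3886/(2π·0.0520) = 1.189 m·K/W
ΣR = 0.001974 + 9.912×10^-4 + 2.869 + 1.189 = 4.061 m·K/W
Q' = ΔT/ΣR = (312 °C − 15.2 °C)/4.061 = 73.09 W/m
From the inner boundary to the mineral wool/calcium silicate interface, ΣR_partial = 2.872 m·K/W.
T_interface = T_in − Q'·ΣR_partial = 312 °C − (73.09)(2.872) = 102 °C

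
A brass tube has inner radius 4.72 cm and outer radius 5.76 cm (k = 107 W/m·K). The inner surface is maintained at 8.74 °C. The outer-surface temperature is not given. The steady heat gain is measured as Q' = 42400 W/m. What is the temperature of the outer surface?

T_out = 21.3 °C

Series resistances:
  R'_brass = ln(0.0576/0.0472)/(2πk) = 0.1991/(2π·107) = 2.962×10^-4 m·K/W
ΣR = 2.962×10^-4 m·K/W
ΔT = Q'·ΣR = 42400 × 2.962×10^-4 = 12.56 K
Heat flows inward, so T_out = T_in + ΔT = 8.74 + 12.56 = 21.3 °C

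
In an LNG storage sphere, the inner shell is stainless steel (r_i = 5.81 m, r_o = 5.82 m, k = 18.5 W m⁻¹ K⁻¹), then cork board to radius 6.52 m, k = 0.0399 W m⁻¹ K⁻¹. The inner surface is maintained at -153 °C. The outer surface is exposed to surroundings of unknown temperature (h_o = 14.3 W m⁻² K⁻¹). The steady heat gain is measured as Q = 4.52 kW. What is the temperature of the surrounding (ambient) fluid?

T_out = 13.9 °C

Sum the resistances:
  R_stainless steel = (1/5.81 − 1/5.82)/(4πk) = 2.957×10^-4/(4π·18.5) = 1.272×10^-6 K/W
  R_cork board = (1/5.82 − 1/6.52)/(4πk) = 0.01845/(4π·0.0399) = 0.03679 K/W
  R_conv,out = 1/(4πr²h) = 1/(4π·6.52²·14.3) = 1.309×10^-4 K/W
ΣR = 0.03692 K/W
ΔT = Q·ΣR = 4520 × 0.03692 = 166.9 K
Heat flows inward, so T_out = T_in + ΔT = -153 + 166.9 = 13.9 °C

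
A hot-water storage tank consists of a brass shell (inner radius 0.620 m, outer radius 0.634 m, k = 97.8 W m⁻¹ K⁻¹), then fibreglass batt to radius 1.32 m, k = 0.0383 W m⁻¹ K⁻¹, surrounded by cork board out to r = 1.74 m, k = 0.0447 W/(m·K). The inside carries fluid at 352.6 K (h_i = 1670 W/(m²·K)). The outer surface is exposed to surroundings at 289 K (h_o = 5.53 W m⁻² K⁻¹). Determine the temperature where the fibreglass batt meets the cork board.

T = 299.3 K

Series thermal resistances, inner to outer:
  R_conv,in = 1/(4πr²h) = 1/(4π·0.620²·1670) = 1.240×10^-4 K/W
  R_brass = (1/0.620 − 1/0.634)/(4πk) = 0.03562/(4π·97.8) = 2.898×10^-5 K/W
  R_fibreglass batt = (1/0.634 − 1/1.32)/(4πk) = 0.8197/(4π·0.0383) = 1.703 K/W
  R_cork board = (1/1.32 − 1/1.74)/(4πk) = 0.1829/(4π·0.0447) = 0.3255 K/W
  R_conv,out = 1/(4πr²h) = 1/(4π·1.74²·5.53) = 0.004753 K/W
ΣR = 1.240×10^-4 + 2.898×10^-5 + 1.703 + 0.3255 + 0.004753 = 2.033 K/W
Q = ΔT/ΣR = (352.6 K − 289 K)/2.033 = 31.28 W
From the inner boundary to the fibreglass batt/cork board interface, ΣR_partial = 1.703 K/W.
T_interface = T_in − Q·ΣR_partial = 352.6 K − (31.28)(1.703) = 299.3 K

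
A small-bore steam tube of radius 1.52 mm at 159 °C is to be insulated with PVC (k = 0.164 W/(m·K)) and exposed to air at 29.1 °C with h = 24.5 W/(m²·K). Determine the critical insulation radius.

For a cylinder, r_cr = k_ins/h = 0.164/24.5 = 0.00669 m = 0.669 cm

r_cr = 0.669 cm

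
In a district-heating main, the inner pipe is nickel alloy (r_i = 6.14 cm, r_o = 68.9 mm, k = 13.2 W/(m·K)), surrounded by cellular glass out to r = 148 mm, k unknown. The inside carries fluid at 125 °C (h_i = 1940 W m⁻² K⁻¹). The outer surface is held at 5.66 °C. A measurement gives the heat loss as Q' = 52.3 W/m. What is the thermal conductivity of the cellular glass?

k = 0.0534 W/m·K

ΣR = ΔT/Q' = |125 − 5.66|/52.3 = 2.282 m·K/W
Known resistances:
  R'_conv,in = 1/(2πr h) = 1/(2π·0.0614·1940) = 0.001336 m·K/W
  R'_nickel alloy = ln(0.0689/0.0614)/(2πk) = 0.1152/(2π·13.2) = 0.001390 m·K/W
R_cellular glass = ΣR − ΣR_known = 2.282 − 0.002726 = 2.279 m·K/W
ln(r₂/r₁)/(2πk) = 2.279 ⇒ k = 0.7646/(2π·2.279) = 0.0534 W/m·K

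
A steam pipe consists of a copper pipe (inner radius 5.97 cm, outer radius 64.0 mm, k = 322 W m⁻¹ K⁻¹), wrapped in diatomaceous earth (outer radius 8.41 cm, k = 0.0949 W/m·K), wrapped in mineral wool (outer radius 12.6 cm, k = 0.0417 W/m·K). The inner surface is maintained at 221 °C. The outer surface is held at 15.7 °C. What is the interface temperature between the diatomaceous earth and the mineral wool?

Series thermal resistances, inner to outer:
  R'_copper = ln(0.0640/0.0597)/(2πk) = 0.06955/(2π·322) = 3.438×10^-5 m·K/W
  R'_diatomaceous earth = ln(0.0841/0.0640)/(2πk) = 0.2731/(2π·0.0949) = 0.4581 m·K/W
  R'_mineral wool = ln(0.126/0.0841)/(2πk) = 0.4043/(2π·0.0417) = 1.543 m·K/W
ΣR = 3.438×10^-5 + 0.4581 + 1.543 = 2.001 m·K/W
Q' = ΔT/ΣR = (221 °C − 15.7 °C)/2.001 = 102.6 W/m
From the inner boundary to the diatomaceous earth/mineral wool interface, ΣR_partial = 0.4581 m·K/W.
T_interface = T_in − Q'·ΣR_partial = 221 °C − (102.6)(0.4581) = 174 °C

T = 174 °C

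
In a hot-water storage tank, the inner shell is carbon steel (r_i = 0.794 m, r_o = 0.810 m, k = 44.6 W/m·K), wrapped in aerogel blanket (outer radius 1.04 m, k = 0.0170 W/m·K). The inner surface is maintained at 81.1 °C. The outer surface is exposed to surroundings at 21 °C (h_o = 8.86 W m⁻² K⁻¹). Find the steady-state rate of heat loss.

Resistance network (inner→outer):
  R_carbon steel = (1/0.794 − 1/0.810)/(4πk) = 0.02488/(4π·44.6) = 4.439×10^-5 K/W
  R_aerogel blanket = (1/0.810 − 1/1.04)/(4πk) = 0.2730/(4π·0.0170) = 1.278 K/W
  R_conv,out = 1/(4πr²h) = 1/(4π·1.04²·8.86) = 0.008304 K/W
ΣR = 4.439×10^-5 + 1.278 + 0.008304 = 1.286 K/W
Q = ΔT/ΣR = (81.1 °C − 21 °C)/1.286 = 46.7 W

Q = 46.7 W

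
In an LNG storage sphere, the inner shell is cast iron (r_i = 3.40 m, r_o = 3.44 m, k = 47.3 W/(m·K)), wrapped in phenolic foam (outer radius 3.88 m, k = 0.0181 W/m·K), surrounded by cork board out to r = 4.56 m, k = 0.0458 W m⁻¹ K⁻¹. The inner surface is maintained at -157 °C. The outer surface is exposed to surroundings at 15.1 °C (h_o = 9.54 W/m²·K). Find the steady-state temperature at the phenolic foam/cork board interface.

Series thermal resistances, inner to outer:
  R_cast iron = (1/3.40 − 1/3.44)/(4πk) = 0.003420/(4π·47.3) = 5.754×10^-6 K/W
  R_phenolic foam = (1/3.44 − 1/3.88)/(4πk) = 0.03297/(4π·0.0181) = 0.1449 K/W
  R_cork board = (1/3.88 − 1/4.56)/(4πk) = 0.03843/(4π·0.0458) = 0.06678 K/W
  R_conv,out = 1/(4πr²h) = 1/(4π·4.56²·9.54) = 4.012×10^-4 K/W
ΣR = 5.754×10^-6 + 0.1449 + 0.06678 + 4.012×10^-4 = 0.2121 K/W
Q = ΔT/ΣR = (-157 °C − 15.1 °C)/0.2121 = -811.4 W
From the inner boundary to the phenolic foam/cork board interface, ΣR_partial = 0.1449 K/W.
T_interface = T_in − Q·ΣR_partial = -157 °C − (-811.4)(0.1449) = -39.4 °C

T = -39.4 °C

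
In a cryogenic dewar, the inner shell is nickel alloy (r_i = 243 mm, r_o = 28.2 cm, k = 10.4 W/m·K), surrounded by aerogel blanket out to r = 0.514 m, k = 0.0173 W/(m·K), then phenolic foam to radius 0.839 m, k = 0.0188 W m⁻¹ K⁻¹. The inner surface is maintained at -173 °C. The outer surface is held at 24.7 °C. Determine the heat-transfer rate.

Treat each layer as a resistance in series:
  R_nickel alloy = (1/0.243 − 1/0.282)/(4πk) = 0.5691/(4π·10.4) = 0.004355 K/W
  R_aerogel blanket = (1/0.282 − 1/0.514)/(4πk) = 1.601/(4π·0.0173) = 7.362 K/W
  R_phenolic foam = (1/0.514 − 1/0.839)/(4πk) = 0.7536/(4π·0.0188) = 3.190 K/W
ΣR = 0.004355 + 7.362 + 3.190 = 10.56 K/W
Q = ΔT/ΣR = (-173 °C − 24.7 °C)/10.56 = -18.7 W
(Negative Q ⇒ heat flows inward; heat gain = 18.7 W.)

Q = 18.7 W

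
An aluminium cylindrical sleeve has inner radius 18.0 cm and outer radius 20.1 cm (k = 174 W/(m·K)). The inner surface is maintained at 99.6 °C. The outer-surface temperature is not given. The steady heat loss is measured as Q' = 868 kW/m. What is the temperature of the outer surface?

Series resistances:
  R'_aluminium = ln(0.201/0.180)/(2πk) = 0.1103/(2π·174) = 1.009×10^-4 m·K/W
ΣR = 1.009×10^-4 m·K/W
ΔT = Q'·ΣR = 8.68×10^5 × 1.009×10^-4 = 87.58 K
Heat flows outward, so T_out = T_in − ΔT = 99.6 − 87.58 = 12.0 °C

T_out = 12.0 °C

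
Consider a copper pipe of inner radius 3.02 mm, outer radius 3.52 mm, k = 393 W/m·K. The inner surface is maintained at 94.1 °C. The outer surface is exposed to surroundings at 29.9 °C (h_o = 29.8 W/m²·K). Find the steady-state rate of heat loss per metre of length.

Resistance network (inner→outer):
  R'_copper = ln(0.00352/0.00302)/(2πk) = 0.1532/(2π·393) = 6.204×10^-5 m·K/W
  R'_conv,out = 1/(2πr h) = 1/(2π·0.00352·29.8) = 1.517 m·K/W
ΣR = 6.204×10^-5 + 1.517 = 1.517 m·K/W
Q' = ΔT/ΣR = (94.1 °C − 29.9 °C)/1.517 = 42.3 W/m

Q' = 42.3 W/m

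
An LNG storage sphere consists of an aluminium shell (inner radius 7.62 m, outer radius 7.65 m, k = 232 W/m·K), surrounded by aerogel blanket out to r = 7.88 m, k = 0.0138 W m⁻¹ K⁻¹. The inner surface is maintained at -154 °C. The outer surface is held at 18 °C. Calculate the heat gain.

Q = 7.82 kW

Series thermal resistances, inner to outer:
  R_aluminium = (1/7.62 − 1/7.65)/(4πk) = 5.146×10^-4/(4π·232) = 1.765×10^-7 K/W
  R_aerogel blanket = (1/7.65 − 1/7.88)/(4πk) = 0.003815/(4π·0.0138) = 0.02200 K/W
ΣR = 1.765×10^-7 + 0.02200 = 0.02200 K/W
Q = ΔT/ΣR = (-154 °C − 18 °C)/0.02200 = -7820 W
(Negative Q ⇒ heat flows inward; heat gain = 7820 W.)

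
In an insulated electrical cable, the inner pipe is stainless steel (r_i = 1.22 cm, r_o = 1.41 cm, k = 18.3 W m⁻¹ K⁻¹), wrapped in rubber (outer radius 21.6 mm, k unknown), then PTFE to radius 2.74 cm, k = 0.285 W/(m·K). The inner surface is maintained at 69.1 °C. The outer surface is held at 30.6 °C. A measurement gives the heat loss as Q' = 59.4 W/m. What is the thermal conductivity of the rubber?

k = 0.132 W/m·K

ΣR = ΔT/Q' = |69.1 − 30.6|/59.4 = 0.6481 m·K/W
Known resistances:
  R'_stainless steel = ln(0.0141/0.0122)/(2πk) = 0.1447/(2π·18.3) = 0.001259 m·K/W
  R'_PTFE = ln(0.0274/0.0216)/(2πk) = 0.2378/(2π·0.285) = 0.1328 m·K/W
R_rubber = ΣR − ΣR_known = 0.6481 − 0.1341 = 0.5140 m·K/W
ln(r₂/r₁)/(2πk) = 0.5140 ⇒ k = 0.4265/(2π·0.5140) = 0.132 W/m·K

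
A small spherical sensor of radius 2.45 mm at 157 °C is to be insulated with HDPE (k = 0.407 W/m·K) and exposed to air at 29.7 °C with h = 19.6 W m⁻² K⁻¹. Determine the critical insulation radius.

For a sphere, r_cr = 2k_ins/h = 2·0.407/19.6 = 0.0415 m = 4.15 cm

r_cr = 4.15 cm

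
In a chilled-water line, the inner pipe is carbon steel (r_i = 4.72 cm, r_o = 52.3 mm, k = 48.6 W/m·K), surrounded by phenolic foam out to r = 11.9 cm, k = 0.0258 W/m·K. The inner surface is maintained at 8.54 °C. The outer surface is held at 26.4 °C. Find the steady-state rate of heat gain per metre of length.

Series thermal resistances, inner to outer:
  R'_carbon steel = ln(0.0523/0.0472)/(2πk) = 0.1026/(2π·48.6) = 3.360×10^-4 m·K/W
  R'_phenolic foam = ln(0.119/0.0523)/(2πk) = 0.8221/(2π·0.0258) = 5.072 m·K/W
ΣR = 3.360×10^-4 + 5.072 = 5.072 m·K/W
Q' = ΔT/ΣR = (8.54 °C − 26.4 °C)/5.072 = -3.52 W/m
(Negative Q' ⇒ heat flows inward; heat gain = 3.52 W/m.)

Q' = 3.52 W/m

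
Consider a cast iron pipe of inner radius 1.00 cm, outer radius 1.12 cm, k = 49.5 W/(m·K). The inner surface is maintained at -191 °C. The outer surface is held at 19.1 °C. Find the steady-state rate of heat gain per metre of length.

Q' = 5.77×10^5 W/m

Q' = 2πk·ΔT/ln(r₂/r₁) = 2π × 49.5 × 210.1 / ln(0.0112/0.0100) = 5.77×10^5 W/m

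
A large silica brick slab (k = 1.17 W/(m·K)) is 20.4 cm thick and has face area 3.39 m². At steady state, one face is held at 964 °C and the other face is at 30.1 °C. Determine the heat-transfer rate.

Q = 18200 W

Q = kA·ΔT/L = 1.17 × 3.39 × |964 °C − 30.1 °C| / 0.204 = 18200 W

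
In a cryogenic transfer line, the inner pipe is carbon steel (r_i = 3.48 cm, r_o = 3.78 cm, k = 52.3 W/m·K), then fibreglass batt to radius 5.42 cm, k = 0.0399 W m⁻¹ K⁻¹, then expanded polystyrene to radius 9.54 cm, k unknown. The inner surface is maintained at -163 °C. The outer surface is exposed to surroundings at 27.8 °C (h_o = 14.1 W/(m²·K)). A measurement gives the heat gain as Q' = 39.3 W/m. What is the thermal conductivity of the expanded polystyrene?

ΣR = ΔT/Q' = |-163 − 27.8|/39.3 = 4.855 m·K/W
Known resistances:
  R'_carbon steel = ln(0.0378/0.0348)/(2πk) = 0.08269/(2π·52.3) = 2.516×10^-4 m·K/W
  R'_fibreglass batt = ln(0.0542/0.0378)/(2πk) = 0.3604/(2π·0.0399) = 1.437 m·K/W
  R'_conv,out = 1/(2πr h) = 1/(2π·0.0954·14.1) = 0.1183 m·K/W
R_expanded polystyrene = ΣR − ΣR_known = 4.855 − 1.556 = 3.299 m·K/W
ln(r₂/r₁)/(2πk) = 3.299 ⇒ k = 0.5654/(2π·3.299) = 0.0273 W/m·K

k = 0.0273 W/m·K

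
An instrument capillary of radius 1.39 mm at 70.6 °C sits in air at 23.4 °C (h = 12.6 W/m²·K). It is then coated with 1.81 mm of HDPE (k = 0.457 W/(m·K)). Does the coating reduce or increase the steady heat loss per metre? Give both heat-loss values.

Critical radius for a cylinder: r_cr = k/h = 0.0363 m = 3.63 cm.
Outer radius after coating: r₂ = 0.00139 + 0.00181 = 0.00320 m.
Since r₁ < r_cr and r₂ ≤ r_cr, the coating moves toward the maximum at r_cr — heat loss rises.
Bare: R = 1/(2πr₁h) = 9.087 m·K/W; Q = 47.2/9.087 = 5.19 W/m.
Coated: R = R_cond + R_conv = 4.238 m·K/W; Q = 47.2/4.238 = 11.1 W/m.

increases: 5.19 → 11.1 W/m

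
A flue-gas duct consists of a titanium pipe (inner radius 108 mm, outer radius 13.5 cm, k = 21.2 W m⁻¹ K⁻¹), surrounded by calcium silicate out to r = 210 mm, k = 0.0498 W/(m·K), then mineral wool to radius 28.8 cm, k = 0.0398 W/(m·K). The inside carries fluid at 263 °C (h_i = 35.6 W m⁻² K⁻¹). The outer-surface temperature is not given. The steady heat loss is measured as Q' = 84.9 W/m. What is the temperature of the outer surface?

Sum the resistances:
  R'_conv,in = 1/(2πr h) = 1/(2π·0.108·35.6) = 0.04139 m·K/W
  R'_titanium = ln(0.135/0.108)/(2πk) = 0.2231/(2π·21.2) = 0.001675 m·K/W
  R'_calcium silicate = ln(0.210/0.135)/(2πk) = 0.4418/(2π·0.0498) = 1.412 m·K/W
  R'_mineral wool = ln(0.288/0.210)/(2πk) = 0.3159/(2π·0.0398) = 1.263 m·K/W
ΣR = 2.718 m·K/W
ΔT = Q'·ΣR = 84.9 × 2.718 = 230.8 K
Heat flows outward, so T_out = T_in − ΔT = 263 − 230.8 = 32.2 °C

T_out = 32.2 °C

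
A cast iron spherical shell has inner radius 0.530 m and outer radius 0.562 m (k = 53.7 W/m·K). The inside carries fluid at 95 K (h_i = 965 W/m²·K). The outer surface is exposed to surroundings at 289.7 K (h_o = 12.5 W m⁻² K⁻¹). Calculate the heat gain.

Q = 9.45 kW

Resistance network (inner→outer):
  R_conv,in = 1/(4πr²h) = 1/(4π·0.530²·965) = 2.936×10^-4 K/W
  R_cast iron = (1/0.530 − 1/0.562)/(4πk) = 0.1074/(4π·53.7) = 1.592×10^-4 K/W
  R_conv,out = 1/(4πr²h) = 1/(4π·0.562²·12.5) = 0.02016 K/W
ΣR = 2.936×10^-4 + 1.592×10^-4 + 0.02016 = 0.02061 K/W
Q = ΔT/ΣR = (95 K − 289.7 K)/0.02061 = -9450 W
(Negative Q ⇒ heat flows inward; heat gain = 9450 W.)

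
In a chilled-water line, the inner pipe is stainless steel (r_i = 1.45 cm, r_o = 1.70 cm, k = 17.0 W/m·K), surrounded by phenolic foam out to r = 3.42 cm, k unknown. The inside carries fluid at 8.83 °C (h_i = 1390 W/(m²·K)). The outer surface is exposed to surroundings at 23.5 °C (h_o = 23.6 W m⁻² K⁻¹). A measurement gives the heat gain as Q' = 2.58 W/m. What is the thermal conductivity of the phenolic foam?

k = 0.0203 W/m·K

ΣR = ΔT/Q' = |8.83 − 23.5|/2.58 = 5.686 m·K/W
Known resistances:
  R'_conv,in = 1/(2πr h) = 1/(2π·0.0145·1390) = 0.007897 m·K/W
  R'_stainless steel = ln(0.0170/0.0145)/(2πk) = 0.1591/(2π·17.0) = 0.001489 m·K/W
  R'_conv,out = 1/(2πr h) = 1/(2π·0.0342·23.6) = 0.1972 m·K/W
R_phenolic foam = ΣR − ΣR_known = 5.686 − 0.2066 = 5.479 m·K/W
ln(r₂/r₁)/(2πk) = 5.479 ⇒ k = 0.6990/(2π·5.479) = 0.0203 W/m·K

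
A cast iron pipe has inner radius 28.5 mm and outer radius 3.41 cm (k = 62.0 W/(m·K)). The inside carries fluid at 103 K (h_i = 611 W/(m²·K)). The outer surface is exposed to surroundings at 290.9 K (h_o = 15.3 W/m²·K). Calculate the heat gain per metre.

Q' = 597 W/m

Treat each layer as a resistance in series:
  R'_conv,in = 1/(2πr h) = 1/(2π·0.0285·611) = 0.009140 m·K/W
  R'_cast iron = ln(0.0341/0.0285)/(2πk) = 0.1794/(2π·62.0) = 4.605×10^-4 m·K/W
  R'_conv,out = 1/(2πr h) = 1/(2π·0.0341·15.3) = 0.3051 m·K/W
ΣR = 0.009140 + 4.605×10^-4 + 0.3051 = 0.3147 m·K/W
Q' = ΔT/ΣR = (103 K − 290.9 K)/0.3147 = -597 W/m
(Negative Q' ⇒ heat flows inward; heat gain = 597 W/m.)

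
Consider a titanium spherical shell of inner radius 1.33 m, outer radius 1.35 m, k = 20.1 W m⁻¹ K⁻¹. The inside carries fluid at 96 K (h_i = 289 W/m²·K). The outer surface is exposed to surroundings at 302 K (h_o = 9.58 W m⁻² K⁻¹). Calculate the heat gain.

Q = 43.3 kW

Treat each layer as a resistance in series:
  R_conv,in = 1/(4πr²h) = 1/(4π·1.33²·289) = 1.557×10^-4 K/W
  R_titanium = (1/1.33 − 1/1.35)/(4πk) = 0.01114/(4π·20.1) = 4.410×10^-5 K/W
  R_conv,out = 1/(4πr²h) = 1/(4π·1.35²·9.58) = 0.004558 K/W
ΣR = 1.557×10^-4 + 4.410×10^-5 + 0.004558 = 0.004758 K/W
Q = ΔT/ΣR = (96 K − 302 K)/0.004758 = -43300 W
(Negative Q ⇒ heat flows inward; heat gain = 43300 W.)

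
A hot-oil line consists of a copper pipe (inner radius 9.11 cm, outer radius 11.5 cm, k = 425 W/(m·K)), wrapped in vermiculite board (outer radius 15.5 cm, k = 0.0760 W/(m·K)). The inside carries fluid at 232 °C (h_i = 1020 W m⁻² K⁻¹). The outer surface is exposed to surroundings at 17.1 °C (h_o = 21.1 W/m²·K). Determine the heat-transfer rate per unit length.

Resistance network (inner→outer):
  R'_conv,in = 1/(2πr h) = 1/(2π·0.0911·1020) = 0.001713 m·K/W
  R'_copper = ln(0.115/0.0911)/(2πk) = 0.2330/(2π·425) = 8.724×10^-5 m·K/W
  R'_vermiculite board = ln(0.155/0.115)/(2πk) = 0.2985/(2π·0.0760) = 0.6251 m·K/W
  R'_conv,out = 1/(2πr h) = 1/(2π·0.155·21.1) = 0.04866 m·K/W
ΣR = 0.001713 + 8.724×10^-5 + 0.6251 + 0.04866 = 0.6756 m·K/W
Q' = ΔT/ΣR = (232 °C − 17.1 °C)/0.6756 = 318 W/m

Q' = 318 W/m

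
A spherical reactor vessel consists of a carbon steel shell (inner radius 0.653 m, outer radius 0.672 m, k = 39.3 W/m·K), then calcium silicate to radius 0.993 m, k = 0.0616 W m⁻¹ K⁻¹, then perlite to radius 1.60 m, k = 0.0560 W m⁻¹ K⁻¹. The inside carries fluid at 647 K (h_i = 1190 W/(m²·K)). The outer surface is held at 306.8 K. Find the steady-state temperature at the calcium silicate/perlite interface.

Resistance network (inner→outer):
  R_conv,in = 1/(4πr²h) = 1/(4π·0.653²·1190) = 1.568×10^-4 K/W
  R_carbon steel = (1/0.653 − 1/0.672)/(4πk) = 0.04330/(4π·39.3) = 8.767×10^-5 K/W
  R_calcium silicate = (1/0.672 − 1/0.993)/(4πk) = 0.4810/(4π·0.0616) = 0.6214 K/W
  R_perlite = (1/0.993 − 1/1.60)/(4πk) = 0.3820/(4π·0.0560) = 0.5429 K/W
ΣR = 1.568×10^-4 + 8.767×10^-5 + 0.6214 + 0.5429 = 1.165 K/W
Q = ΔT/ΣR = (647 K − 306.8 K)/1.165 = 292.0 W
From the inner boundary to the calcium silicate/perlite interface, ΣR_partial = 0.6216 K/W.
T_interface = T_in − Q·ΣR_partial = 647 K − (292.0)(0.6216) = 465 K

T = 465 K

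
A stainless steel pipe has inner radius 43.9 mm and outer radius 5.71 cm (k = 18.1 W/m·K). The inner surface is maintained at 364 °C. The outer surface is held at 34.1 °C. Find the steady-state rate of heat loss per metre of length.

Q' = 2πk·ΔT/ln(r₂/r₁) = 2π × 18.1 × 329.9 / ln(0.0571/0.0439) = 1.43×10^5 W/m

Q' = 1.43×10^5 W/m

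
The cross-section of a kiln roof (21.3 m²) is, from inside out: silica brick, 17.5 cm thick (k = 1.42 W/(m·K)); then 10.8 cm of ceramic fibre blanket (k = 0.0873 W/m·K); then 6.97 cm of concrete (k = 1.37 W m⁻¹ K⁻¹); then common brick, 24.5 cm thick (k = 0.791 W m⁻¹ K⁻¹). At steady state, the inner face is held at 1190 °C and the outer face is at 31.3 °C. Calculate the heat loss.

Q = 14.3 kW

Series thermal resistances, inner to outer:
  R_silica brick = L/(kA) = 0.175/(1.42·21.3) = 0.005786 K/W
  R_ceramic fibre blanket = L/(kA) = 0.108/(0.0873·21.3) = 0.05808 K/W
  R_concrete = L/(kA) = 0.0697/(1.37·21.3) = 0.002389 K/W
  R_common brick = L/(kA) = 0.245/(0.791·21.3) = 0.01454 K/W
ΣR = 0.005786 + 0.05808 + 0.002389 + 0.01454 = 0.08080 K/W
Q = ΔT/ΣR = (1190 °C − 31.3 °C)/0.08080 = 14300 W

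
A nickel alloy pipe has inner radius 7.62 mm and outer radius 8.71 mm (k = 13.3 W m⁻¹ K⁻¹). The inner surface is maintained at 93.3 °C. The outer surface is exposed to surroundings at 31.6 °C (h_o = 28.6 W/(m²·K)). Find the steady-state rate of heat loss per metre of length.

Q' = 96.3 W/m

Series thermal resistances, inner to outer:
  R'_nickel alloy = ln(0.00871/0.00762)/(2πk) = 0.1337/(2π·13.3) = 0.001600 m·K/W
  R'_conv,out = 1/(2πr h) = 1/(2π·0.00871·28.6) = 0.6389 m·K/W
ΣR = 0.001600 + 0.6389 = 0.6405 m·K/W
Q' = ΔT/ΣR = (93.3 °C − 31.6 °C)/0.6405 = 96.3 W/m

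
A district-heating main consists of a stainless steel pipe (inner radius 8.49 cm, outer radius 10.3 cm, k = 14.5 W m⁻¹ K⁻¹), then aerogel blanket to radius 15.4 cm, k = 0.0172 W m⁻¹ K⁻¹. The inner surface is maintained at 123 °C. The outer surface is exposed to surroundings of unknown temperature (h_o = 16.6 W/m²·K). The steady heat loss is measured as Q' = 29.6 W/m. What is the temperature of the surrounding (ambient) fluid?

T_out = 10.9 °C

Series resistances:
  R'_stainless steel = ln(0.103/0.0849)/(2πk) = 0.1933/(2π·14.5) = 0.002121 m·K/W
  R'_aerogel blanket = ln(0.154/0.103)/(2πk) = 0.4022/(2π·0.0172) = 3.722 m·K/W
  R'_conv,out = 1/(2πr h) = 1/(2π·0.154·16.6) = 0.06226 m·K/W
ΣR = 3.786 m·K/W
ΔT = Q'·ΣR = 29.6 × 3.786 = 112.1 K
Heat flows outward, so T_out = T_in − ΔT = 123 − 112.1 = 10.9 °C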